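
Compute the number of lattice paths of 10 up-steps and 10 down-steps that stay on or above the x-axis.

16796

Dyck paths of semilength n (length 2n) are counted by C_n; here n = 10.
C_10 = C_9 · 2(2·9+1)/(9+2) = 4862 · 38/11 = 16796.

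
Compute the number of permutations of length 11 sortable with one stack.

Stack-sortable permutations are exactly the 231-avoiding ones, counted by C_n; here n = 11.
C_11 = C_10 · 2(2·10+1)/(10+2) = 16796 · 42/12 = 58786.

58786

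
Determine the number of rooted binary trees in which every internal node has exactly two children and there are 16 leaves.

9694845

A full binary tree with L leaves has L−1 internal nodes and is counted by C_{L−1}; L = 16 gives C_15.
C_15 = C(30,15)/16 = 155117520/16 = 9694845.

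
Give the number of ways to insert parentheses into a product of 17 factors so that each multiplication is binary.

Ways to associate a product of 17 factors correspond to binary trees on 17 leaves, so the count is C_16.
C_16 = C(32,16)/17 = 601080390/17 = 35357670.

35357670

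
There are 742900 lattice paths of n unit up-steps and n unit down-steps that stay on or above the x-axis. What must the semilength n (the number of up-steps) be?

13

Dyck paths of semilength n are counted by C_n, and C_13 = 742900.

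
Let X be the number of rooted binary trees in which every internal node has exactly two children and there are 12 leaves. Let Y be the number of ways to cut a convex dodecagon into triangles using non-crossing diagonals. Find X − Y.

A full binary tree with L leaves has L−1 internal nodes and is counted by C_{L−1}; L = 12 gives C_11. So X = C_11 = 58786.
A convex 12-gon is triangulated into 10 triangles, and the number of such triangulations is the Catalan number C_{12−2} = C_10. So Y = C_10 = 16796.
X − Y = 58786 − 16796 = 41990.

41990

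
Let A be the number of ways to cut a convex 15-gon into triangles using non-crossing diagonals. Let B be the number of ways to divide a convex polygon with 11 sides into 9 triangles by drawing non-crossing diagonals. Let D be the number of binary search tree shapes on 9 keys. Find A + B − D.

742900

The number of triangulations of a 15-gon is the Catalan number C_13 (index = sides − 2). So A = C_13 = 742900.
The number of triangulations of an 11-gon is the Catalan number C_9 (index = sides − 2). So B = C_9 = 4862.
Rooted binary trees with 9 nodes (each child slot possibly empty) number C_9. So D = C_9 = 4862.
A + B − D = 742900 + 4862 − 4862 = 742900.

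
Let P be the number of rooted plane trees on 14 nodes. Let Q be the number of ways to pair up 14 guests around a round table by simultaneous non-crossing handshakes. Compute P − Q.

742471

A rooted plane tree on 14 nodes has 13 edges, and such trees are counted by C_13. So P = C_13 = 742900.
Non-crossing handshake pairings of 2n people are counted by C_n; 14 people gives n = 7. So Q = C_7 = 429.
P − Q = 742900 − 429 = 742471.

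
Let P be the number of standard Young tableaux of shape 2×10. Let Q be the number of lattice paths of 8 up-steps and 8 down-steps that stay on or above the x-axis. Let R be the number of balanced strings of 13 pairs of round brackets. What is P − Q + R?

758266

Standard Young tableaux of shape 2×n are counted by C_n; here n = 10. So P = C_10 = 16796.
Paths of 8 up- and 8 down-steps that never dip below the axis are Dyck paths; their count is C_8. So Q = C_8 = 1430.
A balanced arrangement of 13 bracket pairs is a Dyck word of semilength 13, so the count is C_13. So R = C_13 = 742900.
P − Q + R = 16796 − 1430 + 742900 = 758266.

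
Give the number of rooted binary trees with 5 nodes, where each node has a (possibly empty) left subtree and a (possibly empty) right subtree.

42

There are C_n binary search tree shapes on n keys; with n = 5 that is C_5.
C_5 = C(10,5)/6 = 252/6 = 42.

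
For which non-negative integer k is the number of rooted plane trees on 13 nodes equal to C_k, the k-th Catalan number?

12

A rooted plane tree on 13 nodes has 12 edges, and such trees are counted by C_12.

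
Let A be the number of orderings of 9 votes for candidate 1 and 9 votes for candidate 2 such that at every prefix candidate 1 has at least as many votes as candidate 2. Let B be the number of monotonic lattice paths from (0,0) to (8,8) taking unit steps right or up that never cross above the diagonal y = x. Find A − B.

Ballot sequences with n votes each where one side never trails are Dyck words, counted by C_n; here n = 9. So A = C_9 = 4862.
Sub-diagonal monotone paths from (0,0) to (8,8) biject with Dyck paths of semilength 8, giving C_8. So B = C_8 = 1430.
A − B = 4862 − 1430 = 3432.

3432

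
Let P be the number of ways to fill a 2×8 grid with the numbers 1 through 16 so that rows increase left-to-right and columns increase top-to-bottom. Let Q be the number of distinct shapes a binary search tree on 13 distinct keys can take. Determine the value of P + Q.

Standard Young tableaux of shape 2×n are counted by C_n; here n = 8. So P = C_8 = 1430.
There are C_n binary search tree shapes on n keys; with n = 13 that is C_13. So Q = C_13 = 742900.
P + Q = 1430 + 742900 = 744330.

744330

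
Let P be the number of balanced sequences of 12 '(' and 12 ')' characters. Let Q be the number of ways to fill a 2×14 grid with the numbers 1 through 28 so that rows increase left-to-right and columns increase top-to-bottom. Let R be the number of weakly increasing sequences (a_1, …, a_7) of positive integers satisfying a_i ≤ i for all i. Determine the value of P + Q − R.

2882023

Balanced strings of n pairs of brackets are counted by C_n; here n = 12. So P = C_12 = 208012.
Standard Young tableaux of shape 2×n are counted by C_n; here n = 14. So Q = C_14 = 2674440.
Weakly increasing sequences with a_i ≤ i biject with Dyck paths of semilength 7, so there are C_7. So R = C_7 = 429.
P + Q − R = 208012 + 2674440 − 429 = 2882023.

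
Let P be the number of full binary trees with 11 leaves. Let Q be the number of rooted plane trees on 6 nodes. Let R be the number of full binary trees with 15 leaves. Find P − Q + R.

2691194

A full binary tree with L leaves has L−1 internal nodes and is counted by C_{L−1}; L = 11 gives C_10. So P = C_10 = 16796.
Rooted ordered (plane) trees on m nodes have m−1 edges and are counted by C_{m−1}; m = 6 gives C_5. So Q = C_5 = 42.
Full binary trees with 15 leaves have 15−1 = 14 internal nodes, so there are C_14 of them. So R = C_14 = 2674440.
P − Q + R = 16796 − 42 + 2674440 = 2691194.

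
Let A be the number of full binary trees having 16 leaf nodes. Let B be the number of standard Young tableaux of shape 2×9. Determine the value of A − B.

Full binary trees with 16 leaves have 16−1 = 15 internal nodes, so there are C_15 of them. So A = C_15 = 9694845.
By the hook-length formula (or a Dyck-path bijection), SYT of shape 2×9 number C_9. So B = C_9 = 4862.
A − B = 9694845 − 4862 = 9689983.

9689983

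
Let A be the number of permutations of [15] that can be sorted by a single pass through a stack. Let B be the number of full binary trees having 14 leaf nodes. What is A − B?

8951945

By Knuth's characterisation, the stack-sortable permutations of length 15 are the 231-avoiders, numbering C_15. So A = C_15 = 9694845.
Full binary trees with 14 leaves have 14−1 = 13 internal nodes, so there are C_13 of them. So B = C_13 = 742900.
A − B = 9694845 − 742900 = 8951945.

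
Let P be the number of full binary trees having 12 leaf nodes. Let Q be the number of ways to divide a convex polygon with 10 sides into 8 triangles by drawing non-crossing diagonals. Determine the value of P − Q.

57356

A full binary tree with L leaves has L−1 internal nodes and is counted by C_{L−1}; L = 12 gives C_11. So P = C_11 = 58786.
The number of triangulations of a 10-gon is the Catalan number C_8 (index = sides − 2). So Q = C_8 = 1430.
P − Q = 58786 − 1430 = 57356.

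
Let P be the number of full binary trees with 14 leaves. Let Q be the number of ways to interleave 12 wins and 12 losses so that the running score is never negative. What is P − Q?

A full binary tree with L leaves has L−1 internal nodes and is counted by C_{L−1}; L = 14 gives C_13. So P = C_13 = 742900.
Reading a vote for the leader as '(' and for the other as ')' turns such a sequence into a balanced string of 12 pairs, so the count is C_12. So Q = C_12 = 208012.
P − Q = 742900 − 208012 = 534888.

534888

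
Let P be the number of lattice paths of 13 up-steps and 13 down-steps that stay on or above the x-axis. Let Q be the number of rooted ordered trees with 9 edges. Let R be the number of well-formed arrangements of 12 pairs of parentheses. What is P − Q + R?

Dyck paths of semilength n (length 2n) are counted by C_n; here n = 13. So P = C_13 = 742900.
Rooted ordered trees with n edges are counted by C_n; here n = 9. So Q = C_9 = 4862.
Balanced strings of n pairs of brackets are counted by C_n; here n = 12. So R = C_12 = 208012.
P − Q + R = 742900 − 4862 + 208012 = 946050.

946050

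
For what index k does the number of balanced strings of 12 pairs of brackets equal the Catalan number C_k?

12

Balanced strings of n pairs of brackets are counted by C_n; here n = 12.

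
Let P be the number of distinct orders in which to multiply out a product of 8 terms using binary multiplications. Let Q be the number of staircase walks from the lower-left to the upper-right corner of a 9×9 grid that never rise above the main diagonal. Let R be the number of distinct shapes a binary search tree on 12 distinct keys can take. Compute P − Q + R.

Ways to associate a product of 8 factors correspond to binary trees on 8 leaves, so the count is C_7. So P = C_7 = 429.
Sub-diagonal monotone paths from (0,0) to (9,9) biject with Dyck paths of semilength 9, giving C_9. So Q = C_9 = 4862.
Rooted binary trees with 12 nodes (each child slot possibly empty) number C_12. So R = C_12 = 208012.
P − Q + R = 429 − 4862 + 208012 = 203579.

203579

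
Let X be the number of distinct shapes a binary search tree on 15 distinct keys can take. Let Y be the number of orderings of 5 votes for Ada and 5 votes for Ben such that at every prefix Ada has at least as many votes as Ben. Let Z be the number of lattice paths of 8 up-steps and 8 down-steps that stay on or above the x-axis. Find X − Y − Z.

Rooted binary trees with 15 nodes (each child slot possibly empty) number C_15. So X = C_15 = 9694845.
Reading a vote for the leader as '(' and for the other as ')' turns such a sequence into a balanced string of 5 pairs, so the count is C_5. So Y = C_5 = 42.
A Dyck path with 8 up-steps and 8 down-steps has semilength 8, so there are C_8 of them. So Z = C_8 = 1430.
X − Y − Z = 9694845 − 42 − 1430 = 9693373.

9693373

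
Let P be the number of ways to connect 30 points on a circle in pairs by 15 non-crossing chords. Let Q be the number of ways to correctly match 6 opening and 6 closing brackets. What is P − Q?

9694713

Non-crossing perfect matchings of 2n points on a circle are counted by C_n; with 30 points, n = 15. So P = C_15 = 9694845.
A balanced arrangement of 6 bracket pairs is a Dyck word of semilength 6, so the count is C_6. So Q = C_6 = 132.
P − Q = 9694845 − 132 = 9694713.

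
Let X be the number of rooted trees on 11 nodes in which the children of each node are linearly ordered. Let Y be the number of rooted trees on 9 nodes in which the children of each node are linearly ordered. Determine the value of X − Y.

15366

A rooted plane tree on 11 nodes has 10 edges, and such trees are counted by C_10. So X = C_10 = 16796.
Rooted ordered (plane) trees on m nodes have m−1 edges and are counted by C_{m−1}; m = 9 gives C_8. So Y = C_8 = 1430.
X − Y = 16796 − 1430 = 15366.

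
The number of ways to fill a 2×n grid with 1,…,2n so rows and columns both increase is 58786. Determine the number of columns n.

Standard Young tableaux of shape 2×n are counted by C_n; 58786 = C_11.

11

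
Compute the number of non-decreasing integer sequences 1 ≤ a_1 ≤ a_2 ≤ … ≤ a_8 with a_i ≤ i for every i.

1430

Such sub-staircase sequences of length n are counted by C_n; here n = 8.
C_8 = 1430.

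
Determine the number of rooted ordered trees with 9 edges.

Rooted ordered trees with n edges are counted by C_n; here n = 9.
C_9 = C(18,9)/10 = 48620/10 = 4862.

4862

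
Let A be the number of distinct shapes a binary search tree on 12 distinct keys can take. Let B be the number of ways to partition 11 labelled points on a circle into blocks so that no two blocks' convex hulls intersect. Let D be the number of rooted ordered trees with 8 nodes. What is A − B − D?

148797

There are C_n binary search tree shapes on n keys; with n = 12 that is C_12. So A = C_12 = 208012.
The non-crossing partitions of [11] form a lattice of size C_11. So B = C_11 = 58786.
A rooted plane tree on 8 nodes has 7 edges, and such trees are counted by C_7. So D = C_7 = 429.
A − B − D = 208012 − 58786 − 429 = 148797.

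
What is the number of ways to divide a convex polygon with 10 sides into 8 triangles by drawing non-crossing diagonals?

Triangulations of a convex m-gon are counted by C_{m−2}; with m = 10 this is C_8.
C_8 = 1430.

1430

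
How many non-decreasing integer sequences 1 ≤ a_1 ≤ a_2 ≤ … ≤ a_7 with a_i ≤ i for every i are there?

429

Such sub-staircase sequences of length n are counted by C_n; here n = 7.
C_7 = C(14,7)/8 = 3432/8 = 429.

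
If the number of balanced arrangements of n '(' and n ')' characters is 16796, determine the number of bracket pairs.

Balanced strings of n bracket-pairs are counted by C_n, and C_10 = 16796.

10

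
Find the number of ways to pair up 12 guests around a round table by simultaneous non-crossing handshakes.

Non-crossing handshake pairings of 2n people are counted by C_n; 12 people gives n = 6.
C_6 = C(12,6)/7 = 924/7 = 132.

132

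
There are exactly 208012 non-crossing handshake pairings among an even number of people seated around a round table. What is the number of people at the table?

Non-crossing handshake pairings of 2n people are counted by C_n, and C_12 = 208012.
So n = 12, and there are 2n = 24 people.

24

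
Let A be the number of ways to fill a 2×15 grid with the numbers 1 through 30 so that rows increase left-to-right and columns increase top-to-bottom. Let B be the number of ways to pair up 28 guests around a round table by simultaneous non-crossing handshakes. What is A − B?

Standard Young tableaux of shape 2×n are counted by C_n; here n = 15. So A = C_15 = 9694845.
With 28 = 2·14 people, non-crossing handshake pairings are non-crossing perfect matchings on a circle, counted by C_14. So B = C_14 = 2674440.
A − B = 9694845 − 2674440 = 7020405.

7020405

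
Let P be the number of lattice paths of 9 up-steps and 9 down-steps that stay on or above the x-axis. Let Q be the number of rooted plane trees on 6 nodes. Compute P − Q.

Dyck paths of semilength n (length 2n) are counted by C_n; here n = 9. So P = C_9 = 4862.
Rooted ordered (plane) trees on m nodes have m−1 edges and are counted by C_{m−1}; m = 6 gives C_5. So Q = C_5 = 42.
P − Q = 4862 − 42 = 4820.

4820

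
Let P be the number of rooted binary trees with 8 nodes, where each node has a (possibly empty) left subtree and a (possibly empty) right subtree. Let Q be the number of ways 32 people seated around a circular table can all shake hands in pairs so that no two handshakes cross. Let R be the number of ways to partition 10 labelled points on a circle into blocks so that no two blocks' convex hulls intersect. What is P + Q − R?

35342304

Binary trees (left/right distinguished) on n nodes are counted by C_n; here n = 8. So P = C_8 = 1430.
Non-crossing handshake pairings of 2n people are counted by C_n; 32 people gives n = 16. So Q = C_16 = 35357670.
The non-crossing partitions of [10] form a lattice of size C_10. So R = C_10 = 16796.
P + Q − R = 1430 + 35357670 − 16796 = 35342304.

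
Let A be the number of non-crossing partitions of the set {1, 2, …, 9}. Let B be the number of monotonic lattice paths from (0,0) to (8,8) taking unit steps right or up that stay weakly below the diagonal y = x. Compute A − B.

The non-crossing partitions of [9] form a lattice of size C_9. So A = C_9 = 4862.
Sub-diagonal monotone paths from (0,0) to (8,8) biject with Dyck paths of semilength 8, giving C_8. So B = C_8 = 1430.
A − B = 4862 − 1430 = 3432.

3432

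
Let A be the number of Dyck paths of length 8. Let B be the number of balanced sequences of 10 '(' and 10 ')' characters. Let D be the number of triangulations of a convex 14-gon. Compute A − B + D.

Dyck paths of semilength n (length 2n) are counted by C_n; here n = 4. So A = C_4 = 14.
A balanced arrangement of 10 bracket pairs is a Dyck word of semilength 10, so the count is C_10. So B = C_10 = 16796.
Triangulations of a convex m-gon are counted by C_{m−2}; with m = 14 this is C_12. So D = C_12 = 208012.
A − B + D = 14 − 16796 + 208012 = 191230.

191230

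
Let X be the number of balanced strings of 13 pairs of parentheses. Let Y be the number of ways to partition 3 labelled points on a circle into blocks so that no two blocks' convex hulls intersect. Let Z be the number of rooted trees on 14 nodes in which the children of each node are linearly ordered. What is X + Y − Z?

5

A balanced arrangement of 13 bracket pairs is a Dyck word of semilength 13, so the count is C_13. So X = C_13 = 742900.
Non-crossing partitions of an n-element set are counted by C_n; here n = 3. So Y = C_3 = 5.
Rooted ordered (plane) trees on m nodes have m−1 edges and are counted by C_{m−1}; m = 14 gives C_13. So Z = C_13 = 742900.
X + Y − Z = 742900 + 5 − 742900 = 5.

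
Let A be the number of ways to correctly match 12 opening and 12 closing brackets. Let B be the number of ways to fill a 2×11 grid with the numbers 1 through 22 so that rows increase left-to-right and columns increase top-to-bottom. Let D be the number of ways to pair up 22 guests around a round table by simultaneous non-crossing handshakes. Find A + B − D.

Balanced strings of n pairs of brackets are counted by C_n; here n = 12. So A = C_12 = 208012.
By the hook-length formula (or a Dyck-path bijection), SYT of shape 2×11 number C_11. So B = C_11 = 58786.
With 22 = 2·11 people, non-crossing handshake pairings are non-crossing perfect matchings on a circle, counted by C_11. So D = C_11 = 58786.
A + B − D = 208012 + 58786 − 58786 = 208012.

208012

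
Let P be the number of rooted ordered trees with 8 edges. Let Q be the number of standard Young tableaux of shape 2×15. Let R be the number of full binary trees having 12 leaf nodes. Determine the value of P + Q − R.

A rooted plane tree with 8 edges has 9 nodes, and the count is C_8. So P = C_8 = 1430.
By the hook-length formula (or a Dyck-path bijection), SYT of shape 2×15 number C_15. So Q = C_15 = 9694845.
Full binary trees with 12 leaves have 12−1 = 11 internal nodes, so there are C_11 of them. So R = C_11 = 58786.
P + Q − R = 1430 + 9694845 − 58786 = 9637489.

9637489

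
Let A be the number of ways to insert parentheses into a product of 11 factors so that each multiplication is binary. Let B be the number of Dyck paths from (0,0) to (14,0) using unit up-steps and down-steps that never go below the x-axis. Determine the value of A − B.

Bracketing 11 factors into binary products is counted by C_{11−1} = C_10. So A = C_10 = 16796.
Dyck paths of semilength n (length 2n) are counted by C_n; here n = 7. So B = C_7 = 429.
A − B = 16796 − 429 = 16367.

16367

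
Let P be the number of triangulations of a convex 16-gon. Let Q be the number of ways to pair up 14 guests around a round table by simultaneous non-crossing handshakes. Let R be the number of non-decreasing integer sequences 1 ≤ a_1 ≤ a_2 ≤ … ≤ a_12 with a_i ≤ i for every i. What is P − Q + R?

2882023

A convex 16-gon is triangulated into 14 triangles, and the number of such triangulations is the Catalan number C_{16−2} = C_14. So P = C_14 = 2674440.
Non-crossing handshake pairings of 2n people are counted by C_n; 14 people gives n = 7. So Q = C_7 = 429.
Such sub-staircase sequences of length n are counted by C_n; here n = 12. So R = C_12 = 208012.
P − Q + R = 2674440 − 429 + 208012 = 2882023.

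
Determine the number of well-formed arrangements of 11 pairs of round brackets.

58786

A balanced arrangement of 11 bracket pairs is a Dyck word of semilength 11, so the count is C_11.
C_11 = C(22,11)/12 = 705432/12 = 58786.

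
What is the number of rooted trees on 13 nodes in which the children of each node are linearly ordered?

A rooted plane tree on 13 nodes has 12 edges, and such trees are counted by C_12.
C_12 = C_11 · 2(2·11+1)/(11+2) = 58786 · 46/13 = 208012.

208012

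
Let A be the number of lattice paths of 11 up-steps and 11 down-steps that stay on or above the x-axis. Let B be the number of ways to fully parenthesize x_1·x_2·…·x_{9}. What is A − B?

Dyck paths of semilength n (length 2n) are counted by C_n; here n = 11. So A = C_11 = 58786.
Bracketing 9 factors into binary products is counted by C_{9−1} = C_8. So B = C_8 = 1430.
A − B = 58786 − 1430 = 57356.

57356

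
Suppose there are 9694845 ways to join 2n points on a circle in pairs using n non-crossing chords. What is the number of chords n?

Non-crossing pairings of 2n points on a circle are counted by C_n. Since C_15 = 9694845, the index is 15.

15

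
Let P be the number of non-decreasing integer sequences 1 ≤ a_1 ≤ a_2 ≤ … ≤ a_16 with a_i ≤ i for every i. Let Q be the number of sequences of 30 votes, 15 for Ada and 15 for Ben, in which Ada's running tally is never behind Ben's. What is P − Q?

25662825

Such sub-staircase sequences of length n are counted by C_n; here n = 16. So P = C_16 = 35357670.
Reading a vote for the leader as '(' and for the other as ')' turns such a sequence into a balanced string of 15 pairs, so the count is C_15. So Q = C_15 = 9694845.
P − Q = 35357670 − 9694845 = 25662825.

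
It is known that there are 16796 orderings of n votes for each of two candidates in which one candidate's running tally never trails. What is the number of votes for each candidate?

10

Such ballot sequences with n votes each are counted by C_n. The Catalan number equal to 16796 is C_10.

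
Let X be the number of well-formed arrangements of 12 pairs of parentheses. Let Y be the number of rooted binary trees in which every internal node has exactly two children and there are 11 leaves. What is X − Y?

Balanced strings of n pairs of brackets are counted by C_n; here n = 12. So X = C_12 = 208012.
Full binary trees with 11 leaves have 11−1 = 10 internal nodes, so there are C_10 of them. So Y = C_10 = 16796.
X − Y = 208012 − 16796 = 191216.

191216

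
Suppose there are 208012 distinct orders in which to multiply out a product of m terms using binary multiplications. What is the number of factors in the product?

Parenthesizations of m factors are counted by C_{m−1}. The Catalan number equal to 208012 is C_12.
So the index is 12, and the number of factors is 12 + 1 = 13.

13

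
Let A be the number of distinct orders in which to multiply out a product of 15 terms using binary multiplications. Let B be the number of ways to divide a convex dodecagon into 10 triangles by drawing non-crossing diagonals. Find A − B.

2657644

Bracketing 15 factors into binary products is counted by C_{15−1} = C_14. So A = C_14 = 2674440.
The number of triangulations of a 12-gon is the Catalan number C_10 (index = sides − 2). So B = C_10 = 16796.
A − B = 2674440 − 16796 = 2657644.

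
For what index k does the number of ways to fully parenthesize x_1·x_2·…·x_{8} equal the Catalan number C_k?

Bracketing 8 factors into binary products is counted by C_{8−1} = C_7.

7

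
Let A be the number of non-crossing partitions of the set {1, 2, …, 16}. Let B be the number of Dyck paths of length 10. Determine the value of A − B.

Non-crossing partitions of an n-element set are counted by C_n; here n = 16. So A = C_16 = 35357670.
A Dyck path with 5 up-steps and 5 down-steps has semilength 5, so there are C_5 of them. So B = C_5 = 42.
A − B = 35357670 − 42 = 35357628.

35357628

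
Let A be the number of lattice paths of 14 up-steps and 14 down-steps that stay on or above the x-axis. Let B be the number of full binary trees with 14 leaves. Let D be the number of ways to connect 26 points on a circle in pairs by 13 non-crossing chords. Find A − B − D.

A Dyck path with 14 up-steps and 14 down-steps has semilength 14, so there are C_14 of them. So A = C_14 = 2674440.
Full binary trees with 14 leaves have 14−1 = 13 internal nodes, so there are C_13 of them. So B = C_13 = 742900.
Pairing 26 circle points by 13 non-crossing chords gives C_13 matchings. So D = C_13 = 742900.
A − B − D = 2674440 − 742900 − 742900 = 1188640.

1188640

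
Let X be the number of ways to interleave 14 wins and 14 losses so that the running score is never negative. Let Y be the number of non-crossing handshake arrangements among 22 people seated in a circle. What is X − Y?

Reading a vote for the leader as '(' and for the other as ')' turns such a sequence into a balanced string of 14 pairs, so the count is C_14. So X = C_14 = 2674440.
Non-crossing handshake pairings of 2n people are counted by C_n; 22 people gives n = 11. So Y = C_11 = 58786.
X − Y = 2674440 − 58786 = 2615654.

2615654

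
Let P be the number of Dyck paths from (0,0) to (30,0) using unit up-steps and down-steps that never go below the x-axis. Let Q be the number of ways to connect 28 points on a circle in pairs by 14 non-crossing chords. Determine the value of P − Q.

A Dyck path with 15 up-steps and 15 down-steps has semilength 15, so there are C_15 of them. So P = C_15 = 9694845.
Non-crossing perfect matchings of 2n points on a circle are counted by C_n; with 28 points, n = 14. So Q = C_14 = 2674440.
P − Q = 9694845 − 2674440 = 7020405.

7020405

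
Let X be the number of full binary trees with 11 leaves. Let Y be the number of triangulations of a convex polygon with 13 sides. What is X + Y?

A full binary tree with L leaves has L−1 internal nodes and is counted by C_{L−1}; L = 11 gives C_10. So X = C_10 = 16796.
Triangulations of a convex m-gon are counted by C_{m−2}; with m = 13 this is C_11. So Y = C_11 = 58786.
X + Y = 16796 + 58786 = 75582.

75582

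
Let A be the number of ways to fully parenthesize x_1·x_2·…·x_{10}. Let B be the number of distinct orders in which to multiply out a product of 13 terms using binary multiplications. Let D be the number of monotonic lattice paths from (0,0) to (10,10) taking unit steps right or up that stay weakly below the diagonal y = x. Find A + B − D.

Bracketing 10 factors into binary products is counted by C_{10−1} = C_9. So A = C_9 = 4862.
Parenthesizations of m factors correspond to full binary trees with m leaves, counted by C_{m−1}; m = 13 gives C_12. So B = C_12 = 208012.
Monotone paths in an n×n grid that stay weakly below the diagonal are counted by C_n; here n = 10. So D = C_10 = 16796.
A + B − D = 4862 + 208012 − 16796 = 196078.

196078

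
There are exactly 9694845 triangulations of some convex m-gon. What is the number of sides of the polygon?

17

Triangulations of a convex m-gon are counted by C_{m−2}; 9694845 = C_15.
So m − 2 = 15, giving m = 17 sides.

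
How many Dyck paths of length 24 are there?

Paths of 12 up- and 12 down-steps that never dip below the axis are Dyck paths; their count is C_12.
C_12 = C(24,12)/13 = 2704156/13 = 208012.

208012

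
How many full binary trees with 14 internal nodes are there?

The number of full binary trees on 14 internal nodes is the Catalan number C_14.
C_14 = C_13 · 2(2·13+1)/(13+2) = 742900 · 54/15 = 2674440.

2674440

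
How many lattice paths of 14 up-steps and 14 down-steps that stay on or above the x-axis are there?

2674440

Dyck paths of semilength n (length 2n) are counted by C_n; here n = 14.
C_14 = 2674440.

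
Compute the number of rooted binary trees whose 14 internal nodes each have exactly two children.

2674440

Full binary trees with n internal nodes are counted by C_n; here n = 14.
C_14 = C(28,14)/15 = 40116600/15 = 2674440.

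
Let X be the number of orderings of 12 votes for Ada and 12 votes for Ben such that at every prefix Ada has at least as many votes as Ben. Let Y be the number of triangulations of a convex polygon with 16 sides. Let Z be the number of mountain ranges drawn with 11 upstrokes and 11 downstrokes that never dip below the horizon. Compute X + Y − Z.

Ballot sequences with n votes each where one side never trails are Dyck words, counted by C_n; here n = 12. So X = C_12 = 208012.
Triangulations of a convex m-gon are counted by C_{m−2}; with m = 16 this is C_14. So Y = C_14 = 2674440.
Dyck paths of semilength n (length 2n) are counted by C_n; here n = 11. So Z = C_11 = 58786.
X + Y − Z = 208012 + 2674440 − 58786 = 2823666.

2823666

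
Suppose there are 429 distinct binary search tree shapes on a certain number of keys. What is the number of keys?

Binary search tree shapes on n keys are counted by C_n. Since C_7 = 429, the index is 7.

7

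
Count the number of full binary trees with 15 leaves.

A full binary tree with L leaves has L−1 internal nodes and is counted by C_{L−1}; L = 15 gives C_14.
C_14 = C_13 · 2(2·13+1)/(13+2) = 742900 · 54/15 = 2674440.

2674440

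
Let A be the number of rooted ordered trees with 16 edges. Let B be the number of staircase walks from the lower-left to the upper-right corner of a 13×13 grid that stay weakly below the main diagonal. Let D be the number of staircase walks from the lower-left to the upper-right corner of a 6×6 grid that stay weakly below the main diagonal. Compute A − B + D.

A rooted plane tree with 16 edges has 17 nodes, and the count is C_16. So A = C_16 = 35357670.
Monotone paths in an n×n grid that stay weakly below the diagonal are counted by C_n; here n = 13. So B = C_13 = 742900.
Sub-diagonal monotone paths from (0,0) to (6,6) biject with Dyck paths of semilength 6, giving C_6. So D = C_6 = 132.
A − B + D = 35357670 − 742900 + 132 = 34614902.

34614902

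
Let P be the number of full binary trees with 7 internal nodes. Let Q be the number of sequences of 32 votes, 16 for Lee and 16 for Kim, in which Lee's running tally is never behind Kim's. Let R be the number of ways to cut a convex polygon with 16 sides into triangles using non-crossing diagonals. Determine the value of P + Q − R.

The number of full binary trees on 7 internal nodes is the Catalan number C_7. So P = C_7 = 429.
Ballot sequences with n votes each where one side never trails are Dyck words, counted by C_n; here n = 16. So Q = C_16 = 35357670.
Triangulations of a convex m-gon are counted by C_{m−2}; with m = 16 this is C_14. So R = C_14 = 2674440.
P + Q − R = 429 + 35357670 − 2674440 = 32683659.

32683659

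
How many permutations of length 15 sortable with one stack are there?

Stack-sortable permutations are exactly the 231-avoiding ones, counted by C_n; here n = 15.
C_15 = C_14 · 2(2·14+1)/(14+2) = 2674440 · 58/16 = 9694845.

9694845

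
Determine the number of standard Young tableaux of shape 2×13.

742900

By the hook-length formula (or a Dyck-path bijection), SYT of shape 2×13 number C_13.
C_13 = C_12 · 2(2·12+1)/(12+2) = 208012 · 50/14 = 742900.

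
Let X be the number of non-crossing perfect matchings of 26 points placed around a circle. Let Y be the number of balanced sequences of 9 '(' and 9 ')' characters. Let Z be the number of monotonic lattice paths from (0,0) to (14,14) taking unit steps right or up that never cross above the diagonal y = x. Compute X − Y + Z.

Pairing 26 circle points by 13 non-crossing chords gives C_13 matchings. So X = C_13 = 742900.
A balanced arrangement of 9 bracket pairs is a Dyck word of semilength 9, so the count is C_9. So Y = C_9 = 4862.
Monotone paths in an n×n grid that stay weakly below the diagonal are counted by C_n; here n = 14. So Z = C_14 = 2674440.
X − Y + Z = 742900 − 4862 + 2674440 = 3412478.

3412478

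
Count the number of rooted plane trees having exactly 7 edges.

Rooted ordered trees with n edges are counted by C_n; here n = 7.
C_7 = C(14,7)/8 = 3432/8 = 429.

429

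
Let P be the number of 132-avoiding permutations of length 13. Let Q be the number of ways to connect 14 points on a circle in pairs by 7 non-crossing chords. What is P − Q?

For any fixed pattern of length 3, the pattern-avoiding permutations of [13] number C_13. So P = C_13 = 742900.
Non-crossing perfect matchings of 2n points on a circle are counted by C_n; with 14 points, n = 7. So Q = C_7 = 429.
P − Q = 742900 − 429 = 742471.

742471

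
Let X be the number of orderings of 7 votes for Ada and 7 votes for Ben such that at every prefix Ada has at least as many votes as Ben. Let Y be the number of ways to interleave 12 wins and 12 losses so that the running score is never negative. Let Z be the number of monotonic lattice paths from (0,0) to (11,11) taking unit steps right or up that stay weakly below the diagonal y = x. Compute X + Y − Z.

Reading a vote for the leader as '(' and for the other as ')' turns such a sequence into a balanced string of 7 pairs, so the count is C_7. So X = C_7 = 429.
Reading a vote for the leader as '(' and for the other as ')' turns such a sequence into a balanced string of 12 pairs, so the count is C_12. So Y = C_12 = 208012.
Monotone paths in an n×n grid that stay weakly below the diagonal are counted by C_n; here n = 11. So Z = C_11 = 58786.
X + Y − Z = 429 + 208012 − 58786 = 149655.

149655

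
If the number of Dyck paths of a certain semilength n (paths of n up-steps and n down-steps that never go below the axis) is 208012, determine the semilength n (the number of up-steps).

12

Dyck paths of semilength n are counted by C_n; 208012 = C_12.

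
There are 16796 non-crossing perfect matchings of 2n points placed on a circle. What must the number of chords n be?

Non-crossing pairings of 2n points on a circle are counted by C_n. Since C_10 = 16796, the index is 10.

10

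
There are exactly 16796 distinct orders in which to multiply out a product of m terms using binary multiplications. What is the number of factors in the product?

Parenthesizations of m factors are counted by C_{m−1}. The Catalan number equal to 16796 is C_10.
So the index is 10, and the number of factors is 10 + 1 = 11.

11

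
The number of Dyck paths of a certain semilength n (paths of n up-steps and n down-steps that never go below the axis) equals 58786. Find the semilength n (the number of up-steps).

11

Dyck paths of semilength n are counted by C_n, and C_11 = 58786.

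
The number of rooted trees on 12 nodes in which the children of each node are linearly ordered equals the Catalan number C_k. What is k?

A rooted plane tree on 12 nodes has 11 edges, and such trees are counted by C_11.

11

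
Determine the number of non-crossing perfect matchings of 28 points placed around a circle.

2674440

Non-crossing perfect matchings of 2n points on a circle are counted by C_n; with 28 points, n = 14.
C_14 = C(28,14)/15 = 40116600/15 = 2674440.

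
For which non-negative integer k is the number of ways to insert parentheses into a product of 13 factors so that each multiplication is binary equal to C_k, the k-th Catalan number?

Ways to associate a product of 13 factors correspond to binary trees on 13 leaves, so the count is C_12.

12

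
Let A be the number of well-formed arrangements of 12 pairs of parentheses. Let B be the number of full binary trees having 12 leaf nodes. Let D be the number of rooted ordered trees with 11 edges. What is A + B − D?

208012

With 12 pairs the number of balanced bracket strings is the Catalan number C_12. So A = C_12 = 208012.
A full binary tree with L leaves has L−1 internal nodes and is counted by C_{L−1}; L = 12 gives C_11. So B = C_11 = 58786.
Rooted ordered trees with n edges are counted by C_n; here n = 11. So D = C_11 = 58786.
A + B − D = 208012 + 58786 − 58786 = 208012.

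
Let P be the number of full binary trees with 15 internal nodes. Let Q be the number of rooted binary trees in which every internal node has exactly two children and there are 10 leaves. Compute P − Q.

The number of full binary trees on 15 internal nodes is the Catalan number C_15. So P = C_15 = 9694845.
Full binary trees with 10 leaves have 10−1 = 9 internal nodes, so there are C_9 of them. So Q = C_9 = 4862.
P − Q = 9694845 − 4862 = 9689983.

9689983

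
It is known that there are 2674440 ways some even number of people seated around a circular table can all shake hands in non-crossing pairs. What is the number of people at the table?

Non-crossing handshake pairings of 2n people are counted by C_n; 2674440 = C_14.
So n = 14, and there are 2n = 28 people.

28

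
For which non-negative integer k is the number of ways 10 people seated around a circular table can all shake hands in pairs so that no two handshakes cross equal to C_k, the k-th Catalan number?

With 10 = 2·5 people, non-crossing handshake pairings are non-crossing perfect matchings on a circle, counted by C_5.

5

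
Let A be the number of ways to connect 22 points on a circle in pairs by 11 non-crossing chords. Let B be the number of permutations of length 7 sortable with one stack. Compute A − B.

Non-crossing perfect matchings of 2n points on a circle are counted by C_n; with 22 points, n = 11. So A = C_11 = 58786.
By Knuth's characterisation, the stack-sortable permutations of length 7 are the 231-avoiders, numbering C_7. So B = C_7 = 429.
A − B = 58786 − 429 = 58357.

58357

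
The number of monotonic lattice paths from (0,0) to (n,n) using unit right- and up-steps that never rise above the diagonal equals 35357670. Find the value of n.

Such diagonal-avoiding paths in an n×n grid are counted by C_n; 35357670 = C_16.

16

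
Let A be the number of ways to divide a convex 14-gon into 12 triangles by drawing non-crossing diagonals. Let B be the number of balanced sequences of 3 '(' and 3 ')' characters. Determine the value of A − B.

208007

A convex 14-gon is triangulated into 12 triangles, and the number of such triangulations is the Catalan number C_{14−2} = C_12. So A = C_12 = 208012.
Balanced strings of n pairs of brackets are counted by C_n; here n = 3. So B = C_3 = 5.
A − B = 208012 − 5 = 208007.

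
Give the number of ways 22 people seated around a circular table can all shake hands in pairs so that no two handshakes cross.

58786

With 22 = 2·11 people, non-crossing handshake pairings are non-crossing perfect matchings on a circle, counted by C_11.
C_11 = C(22,11)/12 = 705432/12 = 58786.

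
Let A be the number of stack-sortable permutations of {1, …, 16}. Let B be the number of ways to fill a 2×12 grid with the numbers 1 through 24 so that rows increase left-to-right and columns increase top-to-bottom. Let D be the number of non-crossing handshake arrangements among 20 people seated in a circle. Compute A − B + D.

35166454

Stack-sortable permutations are exactly the 231-avoiding ones, counted by C_n; here n = 16. So A = C_16 = 35357670.
Standard Young tableaux of shape 2×n are counted by C_n; here n = 12. So B = C_12 = 208012.
With 20 = 2·10 people, non-crossing handshake pairings are non-crossing perfect matchings on a circle, counted by C_10. So D = C_10 = 16796.
A − B + D = 35357670 − 208012 + 16796 = 35166454.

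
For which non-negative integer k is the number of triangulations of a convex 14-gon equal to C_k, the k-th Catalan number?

12

A convex 14-gon is triangulated into 12 triangles, and the number of such triangulations is the Catalan number C_{14−2} = C_12.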